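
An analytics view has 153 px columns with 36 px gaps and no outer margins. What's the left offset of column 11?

1890 px

No margin, so column 11 starts at 10·(column + gutter) = 10·189 = 1890 px.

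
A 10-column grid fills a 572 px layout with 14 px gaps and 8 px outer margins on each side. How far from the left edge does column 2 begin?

Content = 572 − 2·8 = 556 px.
Subtracting 9 gaps of 14 leaves 430 for 10 columns, so c = 43 px.
Before column 2: the margin + 1 column + 1 gap.
Offset = 8 + 1·(43 + 14) = 8 + 57 = 65 px.

65 px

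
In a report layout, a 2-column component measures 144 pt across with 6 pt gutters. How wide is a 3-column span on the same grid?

219 pt

2 columns + 1 gutter: 2c + 1·6 = 144.
2c = 144 − 6 = 138, so c = 69 pt.
Span of 3: 3·69 + 2·6 = 207 + 12 = 219 pt.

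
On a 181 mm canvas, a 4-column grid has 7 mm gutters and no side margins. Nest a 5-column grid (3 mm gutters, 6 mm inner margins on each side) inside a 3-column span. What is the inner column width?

4 columns + 3 gutters: 4c + 3·7 = 181.
4c = 181 − 21 = 160, so c = 40 mm.
3-column span = 3·40 + 2·7 = 134 mm.
Inner content = 134 − 2·6 = 122 mm.
5 columns + 4 gutters: 5d + 4·3 = 122.
5d = 122 − 12 = 110, so d = 22 mm.

22 mm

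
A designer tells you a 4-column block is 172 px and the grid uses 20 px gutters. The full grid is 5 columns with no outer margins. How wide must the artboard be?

220 px

4 columns + 3 gutters: 4c + 3·20 = 172.
4c = 172 − 60 = 112, so c = 28 px.
Artboard = 5·28 + 4·20 = 140 + 80 = 220 px.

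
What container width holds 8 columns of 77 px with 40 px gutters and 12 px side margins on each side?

920 px

Container = 2·12 + 8·77 + 7·40 = 24 + 616 + 280 = 920 px.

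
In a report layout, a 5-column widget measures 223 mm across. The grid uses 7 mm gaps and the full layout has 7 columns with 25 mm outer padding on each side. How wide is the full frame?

365 mm

Subtracting 4 gaps of 7 leaves 195 for 5 columns, so c = 39 mm.
Adding margins, columns and gutters: 50 + 273 + 42 = 365 mm.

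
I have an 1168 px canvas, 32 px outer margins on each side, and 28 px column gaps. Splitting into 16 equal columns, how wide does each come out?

Content width = 1168 − 2·32 = 1104 px.
1104 − 15·28 = 684; ÷16 gives c = 42.75 px.

42.75 px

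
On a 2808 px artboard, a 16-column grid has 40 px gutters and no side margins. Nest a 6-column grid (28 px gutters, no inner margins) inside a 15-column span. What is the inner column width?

415 px

16 columns + 15 gutters: 16c + 15·40 = 2808.
16c = 2808 − 600 = 2208, so c = 138 px.
15 columns plus 14 gutters: 2070 + 560 = 2630 px.
Subtracting 5 gutters of 28 leaves 2490 for 6 columns, so d = 415 px.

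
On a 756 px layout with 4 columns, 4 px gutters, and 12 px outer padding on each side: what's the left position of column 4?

564 px

Take off 24 px of margins, leaving 732 px.
732 − 3·4 = 720; ÷4 gives c = 180 px.
Before column 4: the margin + 3 columns + 3 gutters.
Offset = 12 + 3·(180 + 4) = 12 + 552 = 564 px.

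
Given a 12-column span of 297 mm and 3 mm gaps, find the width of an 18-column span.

Subtracting 11 gaps of 3 leaves 264 for 12 columns, so c = 22 mm.
18 columns plus 17 gaps: 396 + 51 = 447 mm.

447 mm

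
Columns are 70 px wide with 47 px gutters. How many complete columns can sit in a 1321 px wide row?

11 columns

k columns need k·70 + (k−1)·47 = k·117 − 47.
k·117 − 47 ≤ 1321 → k ≤ 1368 / 117 ≈ 11.69, so k = 11.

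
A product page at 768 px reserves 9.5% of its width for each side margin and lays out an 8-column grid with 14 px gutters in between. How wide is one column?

65.51 px

Margins: 9.5% × 768 = 72.96 px each, so content = 768 − 145.92 = 622.08 px.
8 columns + 7 gutters: 8c + 7·14 = 622.08.
8c = 622.08 − 98 = 524.08, so c = 65.51 px.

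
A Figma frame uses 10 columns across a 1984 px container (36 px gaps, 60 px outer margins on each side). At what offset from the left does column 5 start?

Inside the margins: 1984 − 120 = 1864 px.
Subtracting 9 gaps of 36 leaves 1540 for 10 columns, so c = 154 px.
Each column+gutter stride is 190 px; 4 of them past the 60 px margin is 60 + 760 = 820 px.

820 px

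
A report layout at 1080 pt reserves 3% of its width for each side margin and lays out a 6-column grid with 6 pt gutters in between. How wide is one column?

164.2 pt

Margins: 3% × 1080 = 32.4 pt each, so content = 1080 − 64.8 = 1015.2 pt.
1015.2 − 5·6 = 985.2; ÷6 gives c = 164.2 pt.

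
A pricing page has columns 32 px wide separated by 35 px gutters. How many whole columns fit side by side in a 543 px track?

Each extra column adds 32 + 35 = 67 px.
(543 + 35) / 67 = 8.63, so 8 columns fit.

8 columns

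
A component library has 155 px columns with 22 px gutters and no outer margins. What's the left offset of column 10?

1593 px

Before column 10: 9 columns + 9 gutters.
Offset = 9·(155 + 22) = 9·177 = 1593 px.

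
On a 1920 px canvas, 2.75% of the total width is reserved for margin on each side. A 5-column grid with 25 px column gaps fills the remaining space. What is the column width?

342.88 px

Each margin = 2.75% of 1920 = 52.8 px; content = 1920 − 2·52.8 = 1814.4 px.
1814.4 − 4·25 = 1714.4; ÷5 gives c = 342.88 px.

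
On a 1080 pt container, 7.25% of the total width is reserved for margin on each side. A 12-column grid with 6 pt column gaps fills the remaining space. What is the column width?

Each margin = 7.25% of 1080 = 78.3 pt; content = 1080 − 2·78.3 = 923.4 pt.
923.4 − 11·6 = 857.4; ÷12 gives c = 71.45 pt.

71.45 pt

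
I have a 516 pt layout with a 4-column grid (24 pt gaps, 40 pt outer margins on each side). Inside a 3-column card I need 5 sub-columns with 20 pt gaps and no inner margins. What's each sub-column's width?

Inside the margins: 516 − 80 = 436 pt.
4c + 3·24 = 436 → 4c = 364 → c = 91 pt.
3-column span = 3·91 + 2·24 = 321 pt.
Subtracting 4 gaps of 20 leaves 241 for 5 columns, so d = 48.2 pt.

48.2 pt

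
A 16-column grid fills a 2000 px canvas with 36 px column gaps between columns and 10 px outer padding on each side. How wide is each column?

90 px

Inside the margins: 2000 − 20 = 1980 px.
1980 − 15·36 = 1440; ÷16 gives c = 90 px.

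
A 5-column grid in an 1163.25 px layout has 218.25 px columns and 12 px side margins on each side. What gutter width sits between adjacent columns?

Content width = 1163.25 − 2·12 = 1139.25 px.
5 columns take 5·218.25 = 1091.25 px; remaining 48 splits into 4 gutters.
g = 48 / 4 = 12 px.

12 px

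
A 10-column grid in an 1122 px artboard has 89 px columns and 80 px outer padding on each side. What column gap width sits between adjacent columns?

8 px

Inside the margins: 1122 − 160 = 962 px.
10·89 + 9g = 962 → 9g = 72 → g = 8 px.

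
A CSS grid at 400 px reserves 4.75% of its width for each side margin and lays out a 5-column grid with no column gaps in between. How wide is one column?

400 × (1 − 2·4.75%) = 400 × 90.5% = 362 px for the columns.
With no column gaps, each column is 362/5 = 72.4 px.

72.4 px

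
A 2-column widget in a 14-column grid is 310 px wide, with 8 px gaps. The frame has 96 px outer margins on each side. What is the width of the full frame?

2410 px

310 − 1·8 = 302; ÷2 gives c = 151 px.
Total width: 2·96 + 14·151 + 13·8 = 2410 px.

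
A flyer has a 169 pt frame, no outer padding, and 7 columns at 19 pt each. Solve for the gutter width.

6 pt

7 columns take 7·19 = 133 pt; remaining 36 splits into 6 gutters.
g = 36 / 6 = 6 pt.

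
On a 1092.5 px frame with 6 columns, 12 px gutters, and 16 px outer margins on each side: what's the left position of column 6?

909.75 px

Inside the margins: 1092.5 − 32 = 1060.5 px.
Subtracting 5 gutters of 12 leaves 1000.5 for 6 columns, so c = 166.75 px.
Column 6 starts at margin + 5·(column + gutter) = 16 + 5·178.75 = 909.75 px.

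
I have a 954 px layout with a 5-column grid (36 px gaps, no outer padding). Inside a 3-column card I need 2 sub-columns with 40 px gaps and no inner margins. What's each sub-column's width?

259 px

Subtracting 4 gaps of 36 leaves 810 for 5 columns, so c = 162 px.
3 columns plus 2 gaps: 486 + 72 = 558 px.
558 − 1·40 = 518; ÷2 gives d = 259 px.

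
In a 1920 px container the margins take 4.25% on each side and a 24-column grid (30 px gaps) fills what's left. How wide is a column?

Each margin = 4.25% of 1920 = 81.6 px; content = 1920 − 2·81.6 = 1756.8 px.
24c + 23·30 = 1756.8 → 24c = 1066.8 → c = 44.45 px.

44.45 px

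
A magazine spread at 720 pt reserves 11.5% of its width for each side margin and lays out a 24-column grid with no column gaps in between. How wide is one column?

23.1 pt

Each margin = 11.5% of 720 = 82.8 pt; content = 720 − 2·82.8 = 554.4 pt.
24c = 554.4 → c = 23.1 pt.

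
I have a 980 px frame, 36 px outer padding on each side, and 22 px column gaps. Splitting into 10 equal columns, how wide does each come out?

71 px

Subtract both margins: 980 − 2·36 = 908 px.
10c + 9·22 = 908 → 10c = 710 → c = 71 px.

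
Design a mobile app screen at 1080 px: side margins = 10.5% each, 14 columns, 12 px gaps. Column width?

Each margin = 10.5% of 1080 = 113.4 px; content = 1080 − 2·113.4 = 853.2 px.
Subtracting 13 gaps of 12 leaves 697.2 for 14 columns, so c = 49.8 px.

49.8 px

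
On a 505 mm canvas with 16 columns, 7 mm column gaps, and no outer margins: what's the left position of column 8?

Subtracting 15 column gaps of 7 leaves 400 for 16 columns, so c = 25 mm.
Before column 8: 7 columns + 7 column gaps.
Offset = 7·(25 + 7) = 7·32 = 224 mm.

224 mm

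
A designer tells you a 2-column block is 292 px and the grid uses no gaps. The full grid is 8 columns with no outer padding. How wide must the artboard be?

1168 px

292 / 2 = 146 px per column.
Total width: 8·146 = 1168 px.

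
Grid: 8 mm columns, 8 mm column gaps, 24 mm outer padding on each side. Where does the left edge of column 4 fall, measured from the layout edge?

Column 4 starts at margin + 3·(column + gutter) = 24 + 3·16 = 72 mm.

72 mm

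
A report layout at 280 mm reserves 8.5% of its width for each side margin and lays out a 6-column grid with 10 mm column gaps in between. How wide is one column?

30.4 mm

Margins: 8.5% × 280 = 23.8 mm each, so content = 280 − 47.6 = 232.4 mm.
Subtracting 5 column gaps of 10 leaves 182.4 for 6 columns, so c = 30.4 mm.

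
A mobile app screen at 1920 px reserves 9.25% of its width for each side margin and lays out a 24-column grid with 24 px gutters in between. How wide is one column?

42.2 px

1920 × (1 − 2·9.25%) = 1920 × 81.5% = 1564.8 px for the columns.
Subtracting 23 gutters of 24 leaves 1012.8 for 24 columns, so c = 42.2 px.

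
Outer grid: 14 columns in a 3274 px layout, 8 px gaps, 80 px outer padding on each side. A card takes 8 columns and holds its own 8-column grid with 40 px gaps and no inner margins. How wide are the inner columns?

Outer content = 3274 − 2·80 = 3114 px.
14c + 13·8 = 3114 → 14c = 3010 → c = 215 px.
8 columns plus 7 gaps: 1720 + 56 = 1776 px.
8 columns + 7 gaps: 8d + 7·40 = 1776.
8d = 1776 − 280 = 1496, so d = 187 px.

187 px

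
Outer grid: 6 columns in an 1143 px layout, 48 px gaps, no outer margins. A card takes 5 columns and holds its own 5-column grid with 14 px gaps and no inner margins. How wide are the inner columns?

6 columns + 5 gaps: 6c + 5·48 = 1143.
6c = 1143 − 240 = 903, so c = 150.5 px.
5 columns plus 4 gaps: 752.5 + 192 = 944.5 px.
Subtracting 4 gaps of 14 leaves 888.5 for 5 columns, so d = 177.7 px.

177.7 px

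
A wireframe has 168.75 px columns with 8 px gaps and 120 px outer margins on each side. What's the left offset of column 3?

Before column 3: the margin + 2 columns + 2 gaps.
Offset = 120 + 2·(168.75 + 8) = 120 + 353.5 = 473.5 px.

473.5 px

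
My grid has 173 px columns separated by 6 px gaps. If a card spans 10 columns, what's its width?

Span of 10: 10·173 + 9·6 = 1730 + 54 = 1784 px.

1784 px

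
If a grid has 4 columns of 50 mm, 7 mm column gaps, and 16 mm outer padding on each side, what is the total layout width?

253 mm

Total width: 2·16 + 4·50 + 3·7 = 253 mm.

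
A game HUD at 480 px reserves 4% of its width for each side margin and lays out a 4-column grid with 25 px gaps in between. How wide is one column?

91.65 px

Each margin = 4% of 480 = 19.2 px; content = 480 − 2·19.2 = 441.6 px.
441.6 − 3·25 = 366.6; ÷4 gives c = 91.65 px.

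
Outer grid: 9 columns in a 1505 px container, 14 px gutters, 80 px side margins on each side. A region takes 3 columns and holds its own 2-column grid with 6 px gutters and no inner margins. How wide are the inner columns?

216.5 px

Outer content = 1505 − 2·80 = 1345 px.
9c + 8·14 = 1345 → 9c = 1233 → c = 137 px.
3-column span = 3·137 + 2·14 = 439 px.
Subtracting 1 gutter of 6 leaves 433 for 2 columns, so d = 216.5 px.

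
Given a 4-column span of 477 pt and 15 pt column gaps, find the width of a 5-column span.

600 pt

Subtracting 3 column gaps of 15 leaves 432 for 4 columns, so c = 108 pt.
5-column span = 5·108 + 4·15 = 600 pt.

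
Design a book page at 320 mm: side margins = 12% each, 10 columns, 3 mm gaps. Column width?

Each margin = 12% of 320 = 38.4 mm; content = 320 − 2·38.4 = 243.2 mm.
Subtracting 9 gaps of 3 leaves 216.2 for 10 columns, so c = 21.62 mm.

21.62 mm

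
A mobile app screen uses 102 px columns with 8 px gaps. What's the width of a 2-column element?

2 columns plus 1 gap: 204 + 8 = 212 px.

212 px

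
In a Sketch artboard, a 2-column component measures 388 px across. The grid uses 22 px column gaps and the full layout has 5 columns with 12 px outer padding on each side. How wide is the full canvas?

2c + 1·22 = 388 → 2c = 366 → c = 183 px.
Adding margins, columns and gutters: 24 + 915 + 88 = 1027 px.

1027 px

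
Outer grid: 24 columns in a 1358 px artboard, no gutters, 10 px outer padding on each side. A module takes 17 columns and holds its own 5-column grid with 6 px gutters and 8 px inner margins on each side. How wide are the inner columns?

181.55 px

Outer content = 1358 − 2·10 = 1338 px.
With no gutters, each column is 1338/24 = 55.75 px.
17-column span = 17·55.75 = 947.75 px.
Inner content = 947.75 − 2·8 = 931.75 px.
5 columns + 4 gutters: 5d + 4·6 = 931.75.
5d = 931.75 − 24 = 907.75, so d = 181.55 px.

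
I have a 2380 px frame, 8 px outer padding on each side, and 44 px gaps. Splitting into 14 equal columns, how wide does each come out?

128 px

Inside the margins: 2380 − 16 = 2364 px.
14 columns + 13 gaps: 14c + 13·44 = 2364.
14c = 2364 − 572 = 1792, so c = 128 px.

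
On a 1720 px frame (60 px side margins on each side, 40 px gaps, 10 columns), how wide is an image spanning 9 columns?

Subtract both margins: 1720 − 2·60 = 1600 px.
10 columns + 9 gaps: 10c + 9·40 = 1600.
10c = 1600 − 360 = 1240, so c = 124 px.
9 columns plus 8 gaps: 1116 + 320 = 1436 px.

1436 px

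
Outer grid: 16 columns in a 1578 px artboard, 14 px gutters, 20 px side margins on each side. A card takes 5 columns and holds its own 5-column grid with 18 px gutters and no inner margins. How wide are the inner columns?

Inside the margins: 1578 − 40 = 1538 px.
16c + 15·14 = 1538 → 16c = 1328 → c = 83 px.
Span of 5: 5·83 + 4·14 = 415 + 56 = 471 px.
5 columns + 4 gutters: 5d + 4·18 = 471.
5d = 471 − 72 = 399, so d = 79.8 px.

79.8 px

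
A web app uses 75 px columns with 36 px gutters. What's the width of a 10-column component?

1074 px

Span of 10: 10·75 + 9·36 = 750 + 324 = 1074 px.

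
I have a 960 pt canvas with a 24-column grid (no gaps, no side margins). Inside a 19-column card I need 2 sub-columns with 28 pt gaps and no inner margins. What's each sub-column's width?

366 pt

24c = 960 → c = 40 pt.
19-column span = 19·40 = 760 pt.
2 columns + 1 gap: 2d + 1·28 = 760.
2d = 760 − 28 = 732, so d = 366 pt.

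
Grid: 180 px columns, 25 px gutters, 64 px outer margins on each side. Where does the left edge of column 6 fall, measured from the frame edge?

1089 px

Column 6 starts at margin + 5·(column + gutter) = 64 + 5·205 = 1089 px.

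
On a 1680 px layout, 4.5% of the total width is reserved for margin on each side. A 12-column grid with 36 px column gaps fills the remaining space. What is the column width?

94.4 px

1680 × (1 − 2·4.5%) = 1680 × 91% = 1528.8 px for the columns.
12c + 11·36 = 1528.8 → 12c = 1132.8 → c = 94.4 px.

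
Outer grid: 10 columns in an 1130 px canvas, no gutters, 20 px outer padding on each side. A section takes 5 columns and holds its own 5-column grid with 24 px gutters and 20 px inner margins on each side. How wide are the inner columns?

81.8 px

Inside the margins: 1130 − 40 = 1090 px.
10c = 1090 → c = 109 px.
5-column span = 5·109 = 545 px.
Inner content = 545 − 2·20 = 505 px.
5d + 4·24 = 505 → 5d = 409 → d = 81.8 px.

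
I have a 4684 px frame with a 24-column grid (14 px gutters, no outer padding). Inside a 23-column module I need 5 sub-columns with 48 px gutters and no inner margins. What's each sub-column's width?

859.25 px

4684 − 23·14 = 4362; ÷24 gives c = 181.75 px.
23-column span = 23·181.75 + 22·14 = 4488.25 px.
4488.25 − 4·48 = 4296.25; ÷5 gives d = 859.25 px.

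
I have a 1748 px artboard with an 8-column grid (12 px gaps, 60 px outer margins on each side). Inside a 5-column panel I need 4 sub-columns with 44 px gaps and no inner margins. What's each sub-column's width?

220.25 px

Inside the margins: 1748 − 120 = 1628 px.
Subtracting 7 gaps of 12 leaves 1544 for 8 columns, so c = 193 px.
Span of 5: 5·193 + 4·12 = 965 + 48 = 1013 px.
Subtracting 3 gaps of 44 leaves 881 for 4 columns, so d = 220.25 px.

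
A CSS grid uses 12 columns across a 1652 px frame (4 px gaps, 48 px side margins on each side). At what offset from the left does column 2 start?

178 px

Inside the margins: 1652 − 96 = 1556 px.
12c + 11·4 = 1556 → 12c = 1512 → c = 126 px.
Column 2 starts at margin + 1·(column + gutter) = 48 + 1·130 = 178 px.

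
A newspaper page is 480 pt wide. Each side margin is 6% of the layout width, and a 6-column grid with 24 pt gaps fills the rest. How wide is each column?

480 × (1 − 2·6%) = 480 × 88% = 422.4 pt for the columns.
6c + 5·24 = 422.4 → 6c = 302.4 → c = 50.4 pt.

50.4 pt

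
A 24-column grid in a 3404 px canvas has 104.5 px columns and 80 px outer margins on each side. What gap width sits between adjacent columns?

32 px

Subtract both margins: 3404 − 2·80 = 3244 px.
Columns use 2508 px, leaving 736 px across 23 gaps = 32 px each.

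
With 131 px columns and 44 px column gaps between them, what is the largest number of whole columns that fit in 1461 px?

Each extra column adds 131 + 44 = 175 px.
(1461 + 44) / 175 = 8.60, so 8 columns fit.

8 columns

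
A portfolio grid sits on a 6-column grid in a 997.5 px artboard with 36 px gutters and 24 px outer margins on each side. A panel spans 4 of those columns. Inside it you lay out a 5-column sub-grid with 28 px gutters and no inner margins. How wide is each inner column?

101.8 px

Take off 48 px of margins, leaving 949.5 px.
6 columns + 5 gutters: 6c + 5·36 = 949.5.
6c = 949.5 − 180 = 769.5, so c = 128.25 px.
4-column span = 4·128.25 + 3·36 = 621 px.
Subtracting 4 gutters of 28 leaves 509 for 5 columns, so d = 101.8 px.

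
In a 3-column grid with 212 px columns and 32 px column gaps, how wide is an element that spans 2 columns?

Span of 2: 2·212 + 1·32 = 424 + 32 = 456 px.

456 px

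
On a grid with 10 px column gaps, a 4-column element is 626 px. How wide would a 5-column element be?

785 px

4 columns + 3 column gaps: 4c + 3·10 = 626.
4c = 626 − 30 = 596, so c = 149 px.
Span of 5: 5·149 + 4·10 = 745 + 40 = 785 px.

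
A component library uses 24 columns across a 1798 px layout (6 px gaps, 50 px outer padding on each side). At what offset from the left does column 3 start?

Take off 100 px of margins, leaving 1698 px.
24 columns + 23 gaps: 24c + 23·6 = 1698.
24c = 1698 − 138 = 1560, so c = 65 px.
Column 3 starts at margin + 2·(column + gutter) = 50 + 2·71 = 192 px.

192 px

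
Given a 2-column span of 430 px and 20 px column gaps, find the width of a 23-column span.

5155 px

2c + 1·20 = 430 → 2c = 410 → c = 205 px.
Span of 23: 23·205 + 22·20 = 4715 + 440 = 5155 px.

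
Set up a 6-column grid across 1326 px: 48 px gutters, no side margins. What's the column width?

181 px

6c + 5·48 = 1326 → 6c = 1086 → c = 181 px.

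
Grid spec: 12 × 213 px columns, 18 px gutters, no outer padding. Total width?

2754 px

Canvas = 12·213 + 11·18 = 2556 + 198 = 2754 px.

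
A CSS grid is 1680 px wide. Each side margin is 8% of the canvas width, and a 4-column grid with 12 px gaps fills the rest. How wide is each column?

Each margin = 8% of 1680 = 134.4 px; content = 1680 − 2·134.4 = 1411.2 px.
Subtracting 3 gaps of 12 leaves 1375.2 for 4 columns, so c = 343.8 px.

343.8 px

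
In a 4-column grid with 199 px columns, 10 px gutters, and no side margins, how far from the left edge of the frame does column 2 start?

209 px

No margin, so column 2 starts at 1·(column + gutter) = 1·209 = 209 px.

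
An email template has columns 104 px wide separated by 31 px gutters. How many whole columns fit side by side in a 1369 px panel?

10 columns

10 columns: 10·104 + 9·31 = 1319 px ≤ 1369.
11 columns: 1454 px > 1369. So 10.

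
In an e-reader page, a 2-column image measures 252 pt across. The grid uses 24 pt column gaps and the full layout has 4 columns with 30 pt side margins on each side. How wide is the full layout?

588 pt

2 columns + 1 column gap: 2c + 1·24 = 252.
2c = 252 − 24 = 228, so c = 114 pt.
Layout = 2·30 + 4·114 + 3·24 = 60 + 456 + 72 = 588 pt.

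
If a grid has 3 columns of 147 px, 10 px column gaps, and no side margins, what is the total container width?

461 px

Total width: 3·147 + 2·10 = 461 px.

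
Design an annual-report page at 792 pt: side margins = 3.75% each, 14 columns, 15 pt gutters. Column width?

Each margin = 3.75% of 792 = 29.7 pt; content = 792 − 2·29.7 = 732.6 pt.
14c + 13·15 = 732.6 → 14c = 537.6 → c = 38.4 pt.

38.4 pt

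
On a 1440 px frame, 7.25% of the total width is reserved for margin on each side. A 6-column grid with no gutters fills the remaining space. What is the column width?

Margins: 7.25% × 1440 = 104.4 px each, so content = 1440 − 208.8 = 1231.2 px.
With no gutters, each column is 1231.2/6 = 205.2 px.

205.2 px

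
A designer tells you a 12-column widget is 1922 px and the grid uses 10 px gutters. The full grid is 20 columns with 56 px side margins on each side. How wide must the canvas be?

12c + 11·10 = 1922 → 12c = 1812 → c = 151 px.
Canvas = 2·56 + 20·151 + 19·10 = 112 + 3020 + 190 = 3322 px.

3322 px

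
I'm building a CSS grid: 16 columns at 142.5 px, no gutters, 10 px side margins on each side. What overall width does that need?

2300 px

Frame = 2·10 + 16·142.5 = 20 + 2280 = 2300 px.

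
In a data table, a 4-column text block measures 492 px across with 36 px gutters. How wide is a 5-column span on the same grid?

624 px

4c + 3·36 = 492 → 4c = 384 → c = 96 px.
5-column span = 5·96 + 4·36 = 624 px.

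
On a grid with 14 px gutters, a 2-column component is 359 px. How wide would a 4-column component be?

Subtracting 1 gutter of 14 leaves 345 for 2 columns, so c = 172.5 px.
4-column span = 4·172.5 + 3·14 = 732 px.

732 px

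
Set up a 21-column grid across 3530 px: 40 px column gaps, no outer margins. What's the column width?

21c + 20·40 = 3530 → 21c = 2730 → c = 130 px.

130 px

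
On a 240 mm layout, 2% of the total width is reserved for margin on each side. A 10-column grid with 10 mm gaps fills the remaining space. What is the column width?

14.04 mm

240 × (1 − 2·2%) = 240 × 96% = 230.4 mm for the columns.
10c + 9·10 = 230.4 → 10c = 140.4 → c = 14.04 mm.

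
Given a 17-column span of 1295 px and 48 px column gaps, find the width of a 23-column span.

1769 px

1295 − 16·48 = 527; ÷17 gives c = 31 px.
Span of 23: 23·31 + 22·48 = 713 + 1056 = 1769 px.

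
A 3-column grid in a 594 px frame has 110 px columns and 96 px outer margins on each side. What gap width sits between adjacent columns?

Content width = 594 − 2·96 = 402 px.
3 columns take 3·110 = 330 px; remaining 72 splits into 2 gaps.
g = 72 / 2 = 36 px.

36 px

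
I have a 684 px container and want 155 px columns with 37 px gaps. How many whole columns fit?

3 columns: 3·155 + 2·37 = 539 px ≤ 684.
4 columns: 731 px > 684. So 3.

3 columns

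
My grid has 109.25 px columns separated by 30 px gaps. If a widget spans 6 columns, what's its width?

805.5 px

6-column span = 6·109.25 + 5·30 = 805.5 px.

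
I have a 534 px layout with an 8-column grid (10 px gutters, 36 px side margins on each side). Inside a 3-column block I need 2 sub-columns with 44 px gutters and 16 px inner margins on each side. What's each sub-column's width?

45.5 px

Subtract both margins: 534 − 2·36 = 462 px.
Subtracting 7 gutters of 10 leaves 392 for 8 columns, so c = 49 px.
3 columns plus 2 gutters: 147 + 20 = 167 px.
Inner content = 167 − 2·16 = 135 px.
Subtracting 1 gutter of 44 leaves 91 for 2 columns, so d = 45.5 px.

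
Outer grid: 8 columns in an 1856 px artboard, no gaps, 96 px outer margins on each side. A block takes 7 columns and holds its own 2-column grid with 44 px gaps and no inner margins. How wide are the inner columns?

Outer content = 1856 − 2·96 = 1664 px.
With no gaps, each column is 1664/8 = 208 px.
7-column span = 7·208 = 1456 px.
1456 − 1·44 = 1412; ÷2 gives d = 706 px.

706 px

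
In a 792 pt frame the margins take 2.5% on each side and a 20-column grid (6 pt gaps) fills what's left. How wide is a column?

792 × (1 − 2·2.5%) = 792 × 95% = 752.4 pt for the columns.
20c + 19·6 = 752.4 → 20c = 638.4 → c = 31.92 pt.

31.92 pt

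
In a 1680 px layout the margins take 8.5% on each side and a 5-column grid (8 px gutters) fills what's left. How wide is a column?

272.48 px

Margins: 8.5% × 1680 = 142.8 px each, so content = 1680 − 285.6 = 1394.4 px.
5c + 4·8 = 1394.4 → 5c = 1362.4 → c = 272.48 px.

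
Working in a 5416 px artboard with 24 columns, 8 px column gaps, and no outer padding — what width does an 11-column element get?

24c + 23·8 = 5416 → 24c = 5232 → c = 218 px.
11-column span = 11·218 + 10·8 = 2478 px.

2478 px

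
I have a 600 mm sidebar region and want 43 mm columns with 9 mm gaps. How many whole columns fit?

11 columns

k columns need k·43 + (k−1)·9 = k·52 − 9.
k·52 − 9 ≤ 600 → k ≤ 609 / 52 ≈ 11.71, so k = 11.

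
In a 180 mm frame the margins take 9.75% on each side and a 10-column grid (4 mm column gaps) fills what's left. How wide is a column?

10.89 mm

Each margin = 9.75% of 180 = 17.55 mm; content = 180 − 2·17.55 = 144.9 mm.
10c + 9·4 = 144.9 → 10c = 108.9 → c = 10.89 mm.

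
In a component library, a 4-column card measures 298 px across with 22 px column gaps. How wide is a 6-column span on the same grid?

458 px

Subtracting 3 column gaps of 22 leaves 232 for 4 columns, so c = 58 px.
6-column span = 6·58 + 5·22 = 458 px.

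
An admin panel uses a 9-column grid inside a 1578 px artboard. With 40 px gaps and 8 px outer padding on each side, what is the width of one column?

Inside the margins: 1578 − 16 = 1562 px.
9c + 8·40 = 1562 → 9c = 1242 → c = 138 px.

138 px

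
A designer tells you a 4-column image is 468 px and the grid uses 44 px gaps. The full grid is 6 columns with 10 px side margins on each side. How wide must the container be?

744 px

4 columns + 3 gaps: 4c + 3·44 = 468.
4c = 468 − 132 = 336, so c = 84 px.
Adding margins, columns and gutters: 20 + 504 + 220 = 744 px.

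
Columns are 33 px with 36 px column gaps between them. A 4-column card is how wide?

240 px

Span of 4: 4·33 + 3·36 = 132 + 108 = 240 px.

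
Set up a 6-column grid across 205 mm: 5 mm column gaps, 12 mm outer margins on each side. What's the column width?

26 mm

Take off 24 mm of margins, leaving 181 mm.
Subtracting 5 column gaps of 5 leaves 156 for 6 columns, so c = 26 mm.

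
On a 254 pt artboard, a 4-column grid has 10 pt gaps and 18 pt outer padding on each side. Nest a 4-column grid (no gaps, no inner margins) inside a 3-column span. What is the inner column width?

40.25 pt

Subtract both margins: 254 − 2·18 = 218 pt.
218 − 3·10 = 188; ÷4 gives c = 47 pt.
3 columns plus 2 gaps: 141 + 20 = 161 pt.
161 / 4 = 40.25 pt per column.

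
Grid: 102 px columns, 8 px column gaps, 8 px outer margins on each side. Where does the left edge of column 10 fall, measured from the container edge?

998 px

Before column 10: the margin + 9 columns + 9 column gaps.
Offset = 8 + 9·(102 + 8) = 8 + 990 = 998 px.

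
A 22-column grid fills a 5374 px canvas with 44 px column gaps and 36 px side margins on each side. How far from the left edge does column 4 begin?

Take off 72 px of margins, leaving 5302 px.
Subtracting 21 column gaps of 44 leaves 4378 for 22 columns, so c = 199 px.
Before column 4: the margin + 3 columns + 3 column gaps.
Offset = 36 + 3·(199 + 44) = 36 + 729 = 765 px.

765 px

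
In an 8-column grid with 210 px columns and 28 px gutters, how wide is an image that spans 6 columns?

6-column span = 6·210 + 5·28 = 1400 px.

1400 px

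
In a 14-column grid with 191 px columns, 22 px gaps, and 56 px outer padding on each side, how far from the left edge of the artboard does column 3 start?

482 px

Column 3 starts at margin + 2·(column + gutter) = 56 + 2·213 = 482 px.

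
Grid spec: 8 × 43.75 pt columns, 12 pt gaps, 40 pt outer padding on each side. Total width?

514 pt

Adding margins, columns and gutters: 80 + 350 + 84 = 514 pt.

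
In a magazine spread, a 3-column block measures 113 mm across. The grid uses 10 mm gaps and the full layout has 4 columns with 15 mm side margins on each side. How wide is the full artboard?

184 mm

113 − 2·10 = 93; ÷3 gives c = 31 mm.
Adding margins, columns and gutters: 30 + 124 + 30 = 184 mm.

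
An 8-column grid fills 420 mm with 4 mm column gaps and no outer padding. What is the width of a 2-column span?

102 mm

8c + 7·4 = 420 → 8c = 392 → c = 49 mm.
2 columns plus 1 column gap: 98 + 4 = 102 mm.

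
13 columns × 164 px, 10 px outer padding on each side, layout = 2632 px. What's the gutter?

40 px

Content width = 2632 − 2·10 = 2612 px.
Columns use 2132 px, leaving 480 px across 12 gutters = 40 px each.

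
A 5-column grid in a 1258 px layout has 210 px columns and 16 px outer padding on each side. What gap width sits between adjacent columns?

44 px

Take off 32 px of margins, leaving 1226 px.
Columns use 1050 px, leaving 176 px across 4 gaps = 44 px each.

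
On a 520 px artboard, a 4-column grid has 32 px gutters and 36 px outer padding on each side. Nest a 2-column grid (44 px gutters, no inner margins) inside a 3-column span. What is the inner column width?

142 px

Inside the margins: 520 − 72 = 448 px.
4 columns + 3 gutters: 4c + 3·32 = 448.
4c = 448 − 96 = 352, so c = 88 px.
3-column span = 3·88 + 2·32 = 328 px.
328 − 1·44 = 284; ÷2 gives d = 142 px.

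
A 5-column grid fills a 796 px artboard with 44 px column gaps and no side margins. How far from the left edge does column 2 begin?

Subtracting 4 column gaps of 44 leaves 620 for 5 columns, so c = 124 px.
No margin, so column 2 starts at 1·(column + gutter) = 1·168 = 168 px.

168 px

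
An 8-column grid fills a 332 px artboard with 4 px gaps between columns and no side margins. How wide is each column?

38 px

8 columns + 7 gaps: 8c + 7·4 = 332.
8c = 332 − 28 = 304, so c = 38 px.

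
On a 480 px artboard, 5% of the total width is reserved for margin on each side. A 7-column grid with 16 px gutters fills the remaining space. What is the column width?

Margins: 5% × 480 = 24 px each, so content = 480 − 48 = 432 px.
432 − 6·16 = 336; ÷7 gives c = 48 px.

48 px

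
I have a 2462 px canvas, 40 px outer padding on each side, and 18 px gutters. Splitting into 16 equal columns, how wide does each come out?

Content width = 2462 − 2·40 = 2382 px.
Subtracting 15 gutters of 18 leaves 2112 for 16 columns, so c = 132 px.

132 px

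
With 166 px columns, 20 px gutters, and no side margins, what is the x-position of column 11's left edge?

1860 px

Each column+gutter stride is 186 px; with no margin, 10 of them is 1860 px.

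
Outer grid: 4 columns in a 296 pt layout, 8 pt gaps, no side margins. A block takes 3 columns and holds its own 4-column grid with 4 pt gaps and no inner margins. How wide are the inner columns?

52 pt

4 columns + 3 gaps: 4c + 3·8 = 296.
4c = 296 − 24 = 272, so c = 68 pt.
3-column span = 3·68 + 2·8 = 220 pt.
4d + 3·4 = 220 → 4d = 208 → d = 52 pt.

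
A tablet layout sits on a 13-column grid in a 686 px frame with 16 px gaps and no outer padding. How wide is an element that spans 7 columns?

Subtracting 12 gaps of 16 leaves 494 for 13 columns, so c = 38 px.
7-column span = 7·38 + 6·16 = 362 px.

362 px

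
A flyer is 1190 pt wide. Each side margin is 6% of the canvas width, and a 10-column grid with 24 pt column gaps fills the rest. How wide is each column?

Each margin = 6% of 1190 = 71.4 pt; content = 1190 − 2·71.4 = 1047.2 pt.
1047.2 − 9·24 = 831.2; ÷10 gives c = 83.12 pt.

83.12 pt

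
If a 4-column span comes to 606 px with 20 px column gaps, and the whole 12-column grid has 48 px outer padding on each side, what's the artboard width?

4c + 3·20 = 606 → 4c = 546 → c = 136.5 px.
Artboard = 2·48 + 12·136.5 + 11·20 = 96 + 1638 + 220 = 1954 px.

1954 px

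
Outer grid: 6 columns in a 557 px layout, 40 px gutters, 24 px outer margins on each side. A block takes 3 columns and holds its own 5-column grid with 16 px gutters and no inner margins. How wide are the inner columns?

Take off 48 px of margins, leaving 509 px.
Subtracting 5 gutters of 40 leaves 309 for 6 columns, so c = 51.5 px.
3-column span = 3·51.5 + 2·40 = 234.5 px.
5 columns + 4 gutters: 5d + 4·16 = 234.5.
5d = 234.5 − 64 = 170.5, so d = 34.1 px.

34.1 px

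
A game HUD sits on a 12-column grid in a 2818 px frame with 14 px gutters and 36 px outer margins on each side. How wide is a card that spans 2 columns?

446 px

Take off 72 px of margins, leaving 2746 px.
2746 − 11·14 = 2592; ÷12 gives c = 216 px.
Span of 2: 2·216 + 1·14 = 432 + 14 = 446 px.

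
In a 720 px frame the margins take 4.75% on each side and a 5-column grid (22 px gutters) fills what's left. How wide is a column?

Each margin = 4.75% of 720 = 34.2 px; content = 720 − 2·34.2 = 651.6 px.
5c + 4·22 = 651.6 → 5c = 563.6 → c = 112.72 px.

112.72 px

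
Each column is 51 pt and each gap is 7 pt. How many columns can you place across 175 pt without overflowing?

3 columns

k columns need k·51 + (k−1)·7 = k·58 − 7.
k·58 − 7 ≤ 175 → k ≤ 182 / 58 ≈ 3.14, so k = 3.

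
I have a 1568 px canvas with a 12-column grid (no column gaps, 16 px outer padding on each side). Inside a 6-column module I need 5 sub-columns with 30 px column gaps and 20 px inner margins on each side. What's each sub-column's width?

Take off 32 px of margins, leaving 1536 px.
12c = 1536 → c = 128 px.
With no column gaps, 6 columns span 6·128 = 768 px.
Inner content = 768 − 2·20 = 728 px.
Subtracting 4 column gaps of 30 leaves 608 for 5 columns, so d = 121.6 px.

121.6 px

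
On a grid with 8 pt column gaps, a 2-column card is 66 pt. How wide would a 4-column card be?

2 columns + 1 column gap: 2c + 1·8 = 66.
2c = 66 − 8 = 58, so c = 29 pt.
4 columns plus 3 column gaps: 116 + 24 = 140 pt.

140 pt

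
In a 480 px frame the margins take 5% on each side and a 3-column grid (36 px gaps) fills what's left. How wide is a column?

120 px

Margins: 5% × 480 = 24 px each, so content = 480 − 48 = 432 px.
Subtracting 2 gaps of 36 leaves 360 for 3 columns, so c = 120 px.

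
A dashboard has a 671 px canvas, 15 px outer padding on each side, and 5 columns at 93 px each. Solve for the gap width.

Content width = 671 − 2·15 = 641 px.
5·93 + 4g = 641 → 4g = 176 → g = 44 px.

44 px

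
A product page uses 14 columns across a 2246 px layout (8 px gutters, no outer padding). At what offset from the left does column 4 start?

2246 − 13·8 = 2142; ÷14 gives c = 153 px.
No margin, so column 4 starts at 3·(column + gutter) = 3·161 = 483 px.

483 px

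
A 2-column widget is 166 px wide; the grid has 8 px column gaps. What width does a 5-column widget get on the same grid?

2c + 1·8 = 166 → 2c = 158 → c = 79 px.
5 columns plus 4 column gaps: 395 + 32 = 427 px.

427 px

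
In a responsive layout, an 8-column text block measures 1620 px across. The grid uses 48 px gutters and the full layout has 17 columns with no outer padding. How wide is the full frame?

8 columns + 7 gutters: 8c + 7·48 = 1620.
8c = 1620 − 336 = 1284, so c = 160.5 px.
Summing: 2728.5 + 768 = 3496.5 px.

3496.5 px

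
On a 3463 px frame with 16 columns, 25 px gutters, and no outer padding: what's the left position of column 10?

1962 px

16 columns + 15 gutters: 16c + 15·25 = 3463.
16c = 3463 − 375 = 3088, so c = 193 px.
No margin, so column 10 starts at 9·(column + gutter) = 9·218 = 1962 px.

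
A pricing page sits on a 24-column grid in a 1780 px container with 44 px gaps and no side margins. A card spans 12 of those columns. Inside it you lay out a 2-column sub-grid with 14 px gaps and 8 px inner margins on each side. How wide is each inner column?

419 px

24 columns + 23 gaps: 24c + 23·44 = 1780.
24c = 1780 − 1012 = 768, so c = 32 px.
Span of 12: 12·32 + 11·44 = 384 + 484 = 868 px.
Inner content = 868 − 2·8 = 852 px.
852 − 1·14 = 838; ÷2 gives d = 419 px.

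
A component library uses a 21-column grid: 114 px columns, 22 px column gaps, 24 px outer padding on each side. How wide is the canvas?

Adding margins, columns and gutters: 48 + 2394 + 440 = 2882 px.

2882 px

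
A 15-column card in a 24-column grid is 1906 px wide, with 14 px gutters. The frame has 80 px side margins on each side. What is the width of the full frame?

3218 px

15c + 14·14 = 1906 → 15c = 1710 → c = 114 px.
Frame = 2·80 + 24·114 + 23·14 = 160 + 2736 + 322 = 3218 px.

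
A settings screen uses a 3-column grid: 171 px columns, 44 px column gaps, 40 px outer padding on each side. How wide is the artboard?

681 px

Artboard = 2·40 + 3·171 + 2·44 = 80 + 513 + 88 = 681 px.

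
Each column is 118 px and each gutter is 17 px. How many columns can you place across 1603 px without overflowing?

12 columns: 12·118 + 11·17 = 1603 px ≤ 1603.
13 columns: 1738 px > 1603. So 12.

12 columns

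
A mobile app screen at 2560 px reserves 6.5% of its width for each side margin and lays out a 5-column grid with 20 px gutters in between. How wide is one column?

Margins: 6.5% × 2560 = 166.4 px each, so content = 2560 − 332.8 = 2227.2 px.
Subtracting 4 gutters of 20 leaves 2147.2 for 5 columns, so c = 429.44 px.

429.44 px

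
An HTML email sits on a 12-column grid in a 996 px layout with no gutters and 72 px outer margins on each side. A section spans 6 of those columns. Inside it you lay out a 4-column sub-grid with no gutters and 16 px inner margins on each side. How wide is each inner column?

98.5 px

Take off 144 px of margins, leaving 852 px.
12c = 852 → c = 71 px.
With no gutters, 6 columns span 6·71 = 426 px.
Inner content = 426 − 2·16 = 394 px.
4d = 394 → d = 98.5 px.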